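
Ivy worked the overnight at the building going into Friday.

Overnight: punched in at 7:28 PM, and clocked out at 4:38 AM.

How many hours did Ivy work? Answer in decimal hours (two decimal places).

9.17 hours

Overnight: 7:28 PM → midnight = 4 h 32 min; midnight → 4:38 AM = 4 h 38 min; span 9 h 10 min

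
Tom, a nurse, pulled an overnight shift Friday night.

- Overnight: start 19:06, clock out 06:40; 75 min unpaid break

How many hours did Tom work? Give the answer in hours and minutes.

10 h 19 min

Overnight: 19:06 → midnight = 4 h 54 min; midnight → 06:40 = 6 h 40 min; span 11 h 34 min; less 75 min break → 10 h 19 min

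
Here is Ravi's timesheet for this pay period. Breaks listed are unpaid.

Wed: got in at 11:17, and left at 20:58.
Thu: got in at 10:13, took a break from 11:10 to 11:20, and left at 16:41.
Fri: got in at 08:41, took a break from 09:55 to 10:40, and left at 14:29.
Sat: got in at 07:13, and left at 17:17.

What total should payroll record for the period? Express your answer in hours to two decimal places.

31.10 hours

Wed: 11:17–20:58 = 9 h 41 min
Thu: 10:13–16:41 = 6 h 28 min; less 10 min break → 6 h 18 min
Fri: 08:41–14:29 = 5 h 48 min; less 45 min break → 5 h 3 min
Sat: 07:13–17:17 = 10 h 4 min
Total: 9 h 41 min + 6 h 18 min + 5 h 3 min + 10 h 4 min = 31 h 6 min.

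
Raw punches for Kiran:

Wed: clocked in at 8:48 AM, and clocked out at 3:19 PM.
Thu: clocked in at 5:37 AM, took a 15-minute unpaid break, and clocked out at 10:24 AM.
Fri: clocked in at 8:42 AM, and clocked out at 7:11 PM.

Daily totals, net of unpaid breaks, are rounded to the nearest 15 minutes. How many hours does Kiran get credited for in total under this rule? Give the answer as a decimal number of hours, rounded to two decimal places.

Wed: 8:48 AM–3:19 PM = 6 h 31 min → rounds to 6 h 30 min
Thu: 5:37 AM–10:24 AM = 4 h 47 min − 15 min = 4 h 32 min → rounds to 4 h 30 min
Fri: 8:42 AM–7:11 PM = 10 h 29 min → rounds to 10 h 30 min
Total credited: 21 h 30 min.

21.50 hours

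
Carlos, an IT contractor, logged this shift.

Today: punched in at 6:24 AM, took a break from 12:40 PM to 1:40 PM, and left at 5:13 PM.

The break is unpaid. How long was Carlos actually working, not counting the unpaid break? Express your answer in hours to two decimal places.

Today: 6:24 AM–5:13 PM = 10 h 49 min; less 60 min break → 9 h 49 min

9.82 hours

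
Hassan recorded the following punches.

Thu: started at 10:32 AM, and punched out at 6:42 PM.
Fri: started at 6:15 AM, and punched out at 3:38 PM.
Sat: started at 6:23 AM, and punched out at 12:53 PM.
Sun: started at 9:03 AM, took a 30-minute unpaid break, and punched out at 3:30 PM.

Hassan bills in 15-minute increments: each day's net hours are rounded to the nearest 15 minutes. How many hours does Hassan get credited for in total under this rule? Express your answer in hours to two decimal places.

Thu: 10:32 AM–6:42 PM = 8 h 10 min → rounds to 8 h 15 min
Fri: 6:15 AM–3:38 PM = 9 h 23 min → rounds to 9 h 30 min
Sat: 6:23 AM–12:53 PM = 6 h 30 min → rounds to 6 h 30 min
Sun: 9:03 AM–3:30 PM = 6 h 27 min − 30 min = 5 h 57 min → rounds to 6 h 0 min
Total credited: 30 h 15 min.

30.25 hours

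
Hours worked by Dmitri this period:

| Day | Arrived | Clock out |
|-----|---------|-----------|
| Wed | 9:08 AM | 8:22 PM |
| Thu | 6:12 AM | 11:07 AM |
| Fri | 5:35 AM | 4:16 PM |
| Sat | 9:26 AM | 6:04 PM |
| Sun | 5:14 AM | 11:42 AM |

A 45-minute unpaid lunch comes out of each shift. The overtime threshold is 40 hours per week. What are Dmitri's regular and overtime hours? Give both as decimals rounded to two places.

Regular 38.18 hours, overtime 0.00 hours

Wed: 9:08 AM–8:22 PM = 11 h 14 min; less 45 min break → 10 h 29 min
Thu: 6:12 AM–11:07 AM = 4 h 55 min; less 45 min break → 4 h 10 min
Fri: 5:35 AM–4:16 PM = 10 h 41 min; less 45 min break → 9 h 56 min
Sat: 9:26 AM–6:04 PM = 8 h 38 min; less 45 min break → 7 h 53 min
Sun: 5:14 AM–11:42 AM = 6 h 28 min; less 45 min break → 5 h 43 min
Total worked: 38 h 11 min = 38.18 h.
Threshold 40 h → overtime 0 h 0 min, regular 38 h 11 min.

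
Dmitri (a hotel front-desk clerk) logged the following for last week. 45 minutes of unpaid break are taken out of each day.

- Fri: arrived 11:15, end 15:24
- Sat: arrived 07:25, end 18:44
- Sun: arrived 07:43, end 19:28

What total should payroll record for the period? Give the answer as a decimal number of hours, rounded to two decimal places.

Fri: 11:15–15:24 = 4 h 9 min; less 45 min break → 3 h 24 min
Sat: 07:25–18:44 = 11 h 19 min; less 45 min break → 10 h 34 min
Sun: 07:43–19:28 = 11 h 45 min; less 45 min break → 11 h 0 min
Total: 3 h 24 min + 10 h 34 min + 11 h 0 min = 24 h 58 min.

24.97 hours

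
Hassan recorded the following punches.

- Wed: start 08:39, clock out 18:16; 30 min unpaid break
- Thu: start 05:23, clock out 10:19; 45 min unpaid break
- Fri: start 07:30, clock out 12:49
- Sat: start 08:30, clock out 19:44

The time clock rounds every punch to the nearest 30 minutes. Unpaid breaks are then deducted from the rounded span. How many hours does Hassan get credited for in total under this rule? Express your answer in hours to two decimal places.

30.25 hours

Wed: in 08:39→08:30, out 18:16→18:30; 10 h 0 min − 30 min = 9 h 30 min
Thu: in 05:23→05:30, out 10:19→10:30; 5 h 0 min − 45 min = 4 h 15 min
Fri: in 07:30→07:30, out 12:49→13:00; 5 h 30 min
Sat: in 08:30→08:30, out 19:44→19:30; 11 h 0 min
Total credited: 30 h 15 min.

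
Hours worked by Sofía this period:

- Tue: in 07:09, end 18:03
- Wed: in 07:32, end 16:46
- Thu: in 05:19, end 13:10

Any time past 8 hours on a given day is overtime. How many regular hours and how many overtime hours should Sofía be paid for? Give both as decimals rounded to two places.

Tue: 07:09–18:03 = 10 h 54 min
Wed: 07:32–16:46 = 9 h 14 min
Thu: 05:19–13:10 = 7 h 51 min
Tue reg 8 h 0 min / OT 2 h 54 min; Wed reg 8 h 0 min / OT 1 h 14 min; Thu reg 7 h 51 min / OT 0 h 0 min.
Totals: regular 23 h 51 min, overtime 4 h 8 min.

Regular 23.85 hours, overtime 4.13 hours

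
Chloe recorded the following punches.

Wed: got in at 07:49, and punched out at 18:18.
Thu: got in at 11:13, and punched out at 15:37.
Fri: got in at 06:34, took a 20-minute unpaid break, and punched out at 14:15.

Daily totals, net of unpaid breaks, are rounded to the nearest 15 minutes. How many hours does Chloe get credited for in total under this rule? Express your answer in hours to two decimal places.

22.25 hours

Wed: 07:49–18:18 = 10 h 29 min → rounds to 10 h 30 min
Thu: 11:13–15:37 = 4 h 24 min → rounds to 4 h 30 min
Fri: 06:34–14:15 = 7 h 41 min − 20 min = 7 h 21 min → rounds to 7 h 15 min
Total credited: 22 h 15 min.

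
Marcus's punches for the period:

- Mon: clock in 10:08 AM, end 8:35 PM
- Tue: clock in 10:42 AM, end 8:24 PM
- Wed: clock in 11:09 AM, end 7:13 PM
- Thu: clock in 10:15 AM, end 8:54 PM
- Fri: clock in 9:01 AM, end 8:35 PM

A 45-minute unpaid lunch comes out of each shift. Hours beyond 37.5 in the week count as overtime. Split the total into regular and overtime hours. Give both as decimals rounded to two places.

Mon: 10:08 AM–8:35 PM = 10 h 27 min; less 45 min break → 9 h 42 min
Tue: 10:42 AM–8:24 PM = 9 h 42 min; less 45 min break → 8 h 57 min
Wed: 11:09 AM–7:13 PM = 8 h 4 min; less 45 min break → 7 h 19 min
Thu: 10:15 AM–8:54 PM = 10 h 39 min; less 45 min break → 9 h 54 min
Fri: 9:01 AM–8:35 PM = 11 h 34 min; less 45 min break → 10 h 49 min
Total worked: 46 h 41 min = 46.68 h.
Threshold 37.5 h → overtime 9 h 11 min, regular 37 h 30 min.

Regular 37.50 hours, overtime 9.18 hours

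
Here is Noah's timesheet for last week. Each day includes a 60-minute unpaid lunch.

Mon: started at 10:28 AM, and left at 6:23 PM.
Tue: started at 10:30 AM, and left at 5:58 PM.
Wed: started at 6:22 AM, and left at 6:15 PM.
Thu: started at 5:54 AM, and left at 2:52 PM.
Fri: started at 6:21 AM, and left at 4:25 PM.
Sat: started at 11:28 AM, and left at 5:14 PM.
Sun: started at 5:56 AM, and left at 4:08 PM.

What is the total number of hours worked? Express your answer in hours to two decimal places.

55.27 hours

Mon: 10:28 AM–6:23 PM = 7 h 55 min; less 60 min break → 6 h 55 min
Tue: 10:30 AM–5:58 PM = 7 h 28 min; less 60 min break → 6 h 28 min
Wed: 6:22 AM–6:15 PM = 11 h 53 min; less 60 min break → 10 h 53 min
Thu: 5:54 AM–2:52 PM = 8 h 58 min; less 60 min break → 7 h 58 min
Fri: 6:21 AM–4:25 PM = 10 h 4 min; less 60 min break → 9 h 4 min
Sat: 11:28 AM–5:14 PM = 5 h 46 min; less 60 min break → 4 h 46 min
Sun: 5:56 AM–4:08 PM = 10 h 12 min; less 60 min break → 9 h 12 min
Total: 6 h 55 min + 6 h 28 min + 10 h 53 min + 7 h 58 min + 9 h 4 min + 4 h 46 min + 9 h 12 min = 55 h 16 min.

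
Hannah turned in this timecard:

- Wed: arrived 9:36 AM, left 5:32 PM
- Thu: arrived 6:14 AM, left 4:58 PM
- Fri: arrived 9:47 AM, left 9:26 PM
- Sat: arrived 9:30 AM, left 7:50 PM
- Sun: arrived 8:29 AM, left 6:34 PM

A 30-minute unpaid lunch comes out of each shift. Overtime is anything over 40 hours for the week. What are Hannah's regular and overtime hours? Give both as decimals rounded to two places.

Wed: 9:36 AM–5:32 PM = 7 h 56 min; less 30 min break → 7 h 26 min
Thu: 6:14 AM–4:58 PM = 10 h 44 min; less 30 min break → 10 h 14 min
Fri: 9:47 AM–9:26 PM = 11 h 39 min; less 30 min break → 11 h 9 min
Sat: 9:30 AM–7:50 PM = 10 h 20 min; less 30 min break → 9 h 50 min
Sun: 8:29 AM–6:34 PM = 10 h 5 min; less 30 min break → 9 h 35 min
Total worked: 48 h 14 min = 48.23 h.
Threshold 40 h → overtime 8 h 14 min, regular 40 h 0 min.

Regular 40.00 hours, overtime 8.23 hours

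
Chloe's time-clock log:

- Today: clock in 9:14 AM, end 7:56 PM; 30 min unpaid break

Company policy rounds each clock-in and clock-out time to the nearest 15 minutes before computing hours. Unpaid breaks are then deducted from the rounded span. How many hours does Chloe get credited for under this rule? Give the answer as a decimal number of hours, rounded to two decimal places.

10.25 hours

Today: in 9:14 AM→9:15 AM, out 7:56 PM→8:00 PM; 10 h 45 min − 30 min = 10 h 15 min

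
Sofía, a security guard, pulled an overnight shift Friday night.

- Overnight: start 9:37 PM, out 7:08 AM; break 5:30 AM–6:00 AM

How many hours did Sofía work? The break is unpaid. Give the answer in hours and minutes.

Overnight: 9:37 PM → midnight = 2 h 23 min; midnight → 7:08 AM = 7 h 8 min; span 9 h 31 min; less 30 min break → 9 h 1 min

9 h 1 min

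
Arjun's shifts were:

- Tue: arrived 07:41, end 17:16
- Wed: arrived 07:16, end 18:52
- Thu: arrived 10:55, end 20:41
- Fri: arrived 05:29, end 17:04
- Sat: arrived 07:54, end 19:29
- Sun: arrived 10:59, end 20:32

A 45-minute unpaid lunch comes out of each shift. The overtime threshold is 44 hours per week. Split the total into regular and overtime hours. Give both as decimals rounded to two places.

Tue: 07:41–17:16 = 9 h 35 min; less 45 min break → 8 h 50 min
Wed: 07:16–18:52 = 11 h 36 min; less 45 min break → 10 h 51 min
Thu: 10:55–20:41 = 9 h 46 min; less 45 min break → 9 h 1 min
Fri: 05:29–17:04 = 11 h 35 min; less 45 min break → 10 h 50 min
Sat: 07:54–19:29 = 11 h 35 min; less 45 min break → 10 h 50 min
Sun: 10:59–20:32 = 9 h 33 min; less 45 min break → 8 h 48 min
Total worked: 59 h 10 min = 59.17 h.
Threshold 44 h → overtime 15 h 10 min, regular 44 h 0 min.

Regular 44.00 hours, overtime 15.17 hours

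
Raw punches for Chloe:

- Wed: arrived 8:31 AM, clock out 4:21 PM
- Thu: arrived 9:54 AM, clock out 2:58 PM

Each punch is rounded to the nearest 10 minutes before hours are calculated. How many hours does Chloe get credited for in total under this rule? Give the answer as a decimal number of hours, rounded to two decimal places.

Wed: in 8:31 AM→8:30 AM, out 4:21 PM→4:20 PM; 7 h 50 min
Thu: in 9:54 AM→9:50 AM, out 2:58 PM→3:00 PM; 5 h 10 min
Total credited: 13 h 0 min.

13.00 hours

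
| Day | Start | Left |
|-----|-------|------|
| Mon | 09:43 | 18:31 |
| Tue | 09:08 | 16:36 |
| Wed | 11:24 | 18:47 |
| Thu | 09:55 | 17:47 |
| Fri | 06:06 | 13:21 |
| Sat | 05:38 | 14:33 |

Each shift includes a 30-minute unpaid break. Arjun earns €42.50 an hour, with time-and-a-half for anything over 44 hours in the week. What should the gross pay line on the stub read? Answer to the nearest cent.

€1913.56

Mon: 09:43–18:31 = 8 h 48 min; less 30 min break → 8 h 18 min
Tue: 09:08–16:36 = 7 h 28 min; less 30 min break → 6 h 58 min
Wed: 11:24–18:47 = 7 h 23 min; less 30 min break → 6 h 53 min
Thu: 09:55–17:47 = 7 h 52 min; less 30 min break → 7 h 22 min
Fri: 06:06–13:21 = 7 h 15 min; less 30 min break → 6 h 45 min
Sat: 05:38–14:33 = 8 h 55 min; less 30 min break → 8 h 25 min
Total worked: 44 h 41 min = 2681 min.
Regular 44 h 0 min = 2640 min at €42.50/h; overtime 0 h 41 min = 41 min at €63.75/h.
Pay = (2640 × €42.50 + 41 × €63.75) ÷ 60 = €1913.56.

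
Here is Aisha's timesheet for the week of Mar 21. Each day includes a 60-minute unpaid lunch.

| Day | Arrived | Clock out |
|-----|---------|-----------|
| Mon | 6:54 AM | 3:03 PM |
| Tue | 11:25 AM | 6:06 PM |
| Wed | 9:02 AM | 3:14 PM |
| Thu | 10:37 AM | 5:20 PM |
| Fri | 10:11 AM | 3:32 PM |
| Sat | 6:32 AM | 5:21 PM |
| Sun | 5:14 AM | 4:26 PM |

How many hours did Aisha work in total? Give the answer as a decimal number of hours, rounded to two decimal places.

48.12 hours

Mon: 6:54 AM–3:03 PM = 8 h 9 min; less 60 min break → 7 h 9 min
Tue: 11:25 AM–6:06 PM = 6 h 41 min; less 60 min break → 5 h 41 min
Wed: 9:02 AM–3:14 PM = 6 h 12 min; less 60 min break → 5 h 12 min
Thu: 10:37 AM–5:20 PM = 6 h 43 min; less 60 min break → 5 h 43 min
Fri: 10:11 AM–3:32 PM = 5 h 21 min; less 60 min break → 4 h 21 min
Sat: 6:32 AM–5:21 PM = 10 h 49 min; less 60 min break → 9 h 49 min
Sun: 5:14 AM–4:26 PM = 11 h 12 min; less 60 min break → 10 h 12 min
Total: 7 h 9 min + 5 h 41 min + 5 h 12 min + 5 h 43 min + 4 h 21 min + 9 h 49 min + 10 h 12 min = 48 h 7 min.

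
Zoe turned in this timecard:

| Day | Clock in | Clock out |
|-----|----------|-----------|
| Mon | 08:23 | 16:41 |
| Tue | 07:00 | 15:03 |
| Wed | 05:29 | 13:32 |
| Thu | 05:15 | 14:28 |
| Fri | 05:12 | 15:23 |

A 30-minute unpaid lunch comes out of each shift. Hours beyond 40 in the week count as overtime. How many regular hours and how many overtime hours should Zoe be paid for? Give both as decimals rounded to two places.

Mon: 08:23–16:41 = 8 h 18 min; less 30 min break → 7 h 48 min
Tue: 07:00–15:03 = 8 h 3 min; less 30 min break → 7 h 33 min
Wed: 05:29–13:32 = 8 h 3 min; less 30 min break → 7 h 33 min
Thu: 05:15–14:28 = 9 h 13 min; less 30 min break → 8 h 43 min
Fri: 05:12–15:23 = 10 h 11 min; less 30 min break → 9 h 41 min
Total worked: 41 h 18 min = 41.30 h.
Threshold 40 h → overtime 1 h 18 min, regular 40 h 0 min.

Regular 40.00 hours, overtime 1.30 hours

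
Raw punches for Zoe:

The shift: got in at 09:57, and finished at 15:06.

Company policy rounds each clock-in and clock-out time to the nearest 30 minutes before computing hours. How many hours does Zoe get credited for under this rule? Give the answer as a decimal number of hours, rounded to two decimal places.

The shift: in 09:57→10:00, out 15:06→15:00; 5 h 0 min

5.00 hours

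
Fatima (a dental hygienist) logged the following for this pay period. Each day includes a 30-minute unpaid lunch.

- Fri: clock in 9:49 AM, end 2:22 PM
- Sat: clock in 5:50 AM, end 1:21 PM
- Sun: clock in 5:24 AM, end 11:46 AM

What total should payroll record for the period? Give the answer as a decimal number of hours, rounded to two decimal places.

16.93 hours

Fri: 9:49 AM–2:22 PM = 4 h 33 min; less 30 min break → 4 h 3 min
Sat: 5:50 AM–1:21 PM = 7 h 31 min; less 30 min break → 7 h 1 min
Sun: 5:24 AM–11:46 AM = 6 h 22 min; less 30 min break → 5 h 52 min
Total: 4 h 3 min + 7 h 1 min + 5 h 52 min = 16 h 56 min.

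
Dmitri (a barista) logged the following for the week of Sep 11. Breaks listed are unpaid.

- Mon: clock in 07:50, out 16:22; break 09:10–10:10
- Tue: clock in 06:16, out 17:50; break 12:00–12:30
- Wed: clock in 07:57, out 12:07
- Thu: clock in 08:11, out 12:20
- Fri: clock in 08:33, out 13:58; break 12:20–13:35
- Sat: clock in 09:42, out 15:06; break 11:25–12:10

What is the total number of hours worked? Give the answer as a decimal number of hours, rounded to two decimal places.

35.73 hours

Mon: 07:50–16:22 = 8 h 32 min; less 60 min break → 7 h 32 min
Tue: 06:16–17:50 = 11 h 34 min; less 30 min break → 11 h 4 min
Wed: 07:57–12:07 = 4 h 10 min
Thu: 08:11–12:20 = 4 h 9 min
Fri: 08:33–13:58 = 5 h 25 min; less 75 min break → 4 h 10 min
Sat: 09:42–15:06 = 5 h 24 min; less 45 min break → 4 h 39 min
Total: 7 h 32 min + 11 h 4 min + 4 h 10 min + 4 h 9 min + 4 h 10 min + 4 h 39 min = 35 h 44 min.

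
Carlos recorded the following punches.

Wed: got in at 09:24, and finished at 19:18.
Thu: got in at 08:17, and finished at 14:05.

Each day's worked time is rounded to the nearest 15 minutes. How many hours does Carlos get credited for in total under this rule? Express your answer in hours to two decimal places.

15.75 hours

Wed: 09:24–19:18 = 9 h 54 min → rounds to 10 h 0 min
Thu: 08:17–14:05 = 5 h 48 min → rounds to 5 h 45 min
Total credited: 15 h 45 min.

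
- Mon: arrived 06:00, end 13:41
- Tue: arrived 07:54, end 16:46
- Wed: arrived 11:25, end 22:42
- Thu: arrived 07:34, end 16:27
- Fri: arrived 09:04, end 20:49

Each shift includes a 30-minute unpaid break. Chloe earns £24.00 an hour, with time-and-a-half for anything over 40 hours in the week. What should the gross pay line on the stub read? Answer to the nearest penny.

£1174.80

Mon: 06:00–13:41 = 7 h 41 min; less 30 min break → 7 h 11 min
Tue: 07:54–16:46 = 8 h 52 min; less 30 min break → 8 h 22 min
Wed: 11:25–22:42 = 11 h 17 min; less 30 min break → 10 h 47 min
Thu: 07:34–16:27 = 8 h 53 min; less 30 min break → 8 h 23 min
Fri: 09:04–20:49 = 11 h 45 min; less 30 min break → 11 h 15 min
Total worked: 45 h 58 min = 2758 min.
Regular 40 h 0 min = 2400 min at £24.00/h; overtime 5 h 58 min = 358 min at £36.00/h.
Pay = (2400 × £24.00 + 358 × £36.00) ÷ 60 = £1174.80.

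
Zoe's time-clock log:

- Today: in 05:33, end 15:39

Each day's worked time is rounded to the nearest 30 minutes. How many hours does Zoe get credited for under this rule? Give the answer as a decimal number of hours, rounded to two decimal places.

Today: 05:33–15:39 = 10 h 6 min → rounds to 10 h 0 min

10.00 hours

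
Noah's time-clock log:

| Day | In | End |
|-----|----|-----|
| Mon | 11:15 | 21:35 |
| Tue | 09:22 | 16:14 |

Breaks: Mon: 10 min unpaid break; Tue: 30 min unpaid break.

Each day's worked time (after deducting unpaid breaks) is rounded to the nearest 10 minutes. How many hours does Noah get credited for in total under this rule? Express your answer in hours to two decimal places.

Mon: 11:15–21:35 = 10 h 20 min − 10 min = 10 h 10 min → rounds to 10 h 10 min
Tue: 09:22–16:14 = 6 h 52 min − 30 min = 6 h 22 min → rounds to 6 h 20 min
Total credited: 16 h 30 min.

16.50 hours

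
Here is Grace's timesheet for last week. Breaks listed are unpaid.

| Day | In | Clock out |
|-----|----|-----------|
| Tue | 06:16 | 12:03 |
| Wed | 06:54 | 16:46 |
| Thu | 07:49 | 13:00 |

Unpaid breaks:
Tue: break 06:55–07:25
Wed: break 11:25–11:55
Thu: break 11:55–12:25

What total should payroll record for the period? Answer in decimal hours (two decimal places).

Tue: 06:16–12:03 = 5 h 47 min; less 30 min break → 5 h 17 min
Wed: 06:54–16:46 = 9 h 52 min; less 30 min break → 9 h 22 min
Thu: 07:49–13:00 = 5 h 11 min; less 30 min break → 4 h 41 min
Total: 5 h 17 min + 9 h 22 min + 4 h 41 min = 19 h 20 min.

19.33 hours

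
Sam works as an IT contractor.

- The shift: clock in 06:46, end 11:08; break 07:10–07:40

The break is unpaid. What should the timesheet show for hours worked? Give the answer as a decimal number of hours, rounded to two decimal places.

3.87 hours

The shift: 06:46–11:08 = 4 h 22 min; less 30 min break → 3 h 52 min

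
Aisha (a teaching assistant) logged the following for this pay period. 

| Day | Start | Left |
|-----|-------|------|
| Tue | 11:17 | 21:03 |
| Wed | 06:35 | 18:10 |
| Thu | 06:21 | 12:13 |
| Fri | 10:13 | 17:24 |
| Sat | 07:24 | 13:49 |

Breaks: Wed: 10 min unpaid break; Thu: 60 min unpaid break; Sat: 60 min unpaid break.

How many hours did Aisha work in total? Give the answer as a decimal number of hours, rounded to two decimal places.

38.65 hours

Tue: 11:17–21:03 = 9 h 46 min
Wed: 06:35–18:10 = 11 h 35 min; less 10 min break → 11 h 25 min
Thu: 06:21–12:13 = 5 h 52 min; less 60 min break → 4 h 52 min
Fri: 10:13–17:24 = 7 h 11 min
Sat: 07:24–13:49 = 6 h 25 min; less 60 min break → 5 h 25 min
Total: 9 h 46 min + 11 h 25 min + 4 h 52 min + 7 h 11 min + 5 h 25 min = 38 h 39 min.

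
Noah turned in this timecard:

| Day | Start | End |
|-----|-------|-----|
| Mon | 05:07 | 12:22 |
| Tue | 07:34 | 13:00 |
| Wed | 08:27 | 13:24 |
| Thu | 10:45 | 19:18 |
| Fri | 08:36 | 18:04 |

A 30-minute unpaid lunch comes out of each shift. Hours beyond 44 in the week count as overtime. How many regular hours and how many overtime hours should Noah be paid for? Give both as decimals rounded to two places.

Regular 33.15 hours, overtime 0.00 hours

Mon: 05:07–12:22 = 7 h 15 min; less 30 min break → 6 h 45 min
Tue: 07:34–13:00 = 5 h 26 min; less 30 min break → 4 h 56 min
Wed: 08:27–13:24 = 4 h 57 min; less 30 min break → 4 h 27 min
Thu: 10:45–19:18 = 8 h 33 min; less 30 min break → 8 h 3 min
Fri: 08:36–18:04 = 9 h 28 min; less 30 min break → 8 h 58 min
Total worked: 33 h 9 min = 33.15 h.
Threshold 44 h → overtime 0 h 0 min, regular 33 h 9 min.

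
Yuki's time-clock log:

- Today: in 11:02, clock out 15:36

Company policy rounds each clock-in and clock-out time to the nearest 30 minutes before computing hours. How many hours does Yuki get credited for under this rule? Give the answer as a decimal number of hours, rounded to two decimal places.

Today: in 11:02→11:00, out 15:36→15:30; 4 h 30 min

4.50 hours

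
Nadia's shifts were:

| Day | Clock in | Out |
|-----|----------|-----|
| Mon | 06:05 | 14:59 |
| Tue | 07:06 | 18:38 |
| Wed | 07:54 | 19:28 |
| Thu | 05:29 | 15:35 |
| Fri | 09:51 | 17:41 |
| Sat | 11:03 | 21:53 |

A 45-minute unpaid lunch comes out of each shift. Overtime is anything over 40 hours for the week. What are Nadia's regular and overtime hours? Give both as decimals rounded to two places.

Regular 40.00 hours, overtime 16.27 hours

Mon: 06:05–14:59 = 8 h 54 min; less 45 min break → 8 h 9 min
Tue: 07:06–18:38 = 11 h 32 min; less 45 min break → 10 h 47 min
Wed: 07:54–19:28 = 11 h 34 min; less 45 min break → 10 h 49 min
Thu: 05:29–15:35 = 10 h 6 min; less 45 min break → 9 h 21 min
Fri: 09:51–17:41 = 7 h 50 min; less 45 min break → 7 h 5 min
Sat: 11:03–21:53 = 10 h 50 min; less 45 min break → 10 h 5 min
Total worked: 56 h 16 min = 56.27 h.
Threshold 40 h → overtime 16 h 16 min, regular 40 h 0 min.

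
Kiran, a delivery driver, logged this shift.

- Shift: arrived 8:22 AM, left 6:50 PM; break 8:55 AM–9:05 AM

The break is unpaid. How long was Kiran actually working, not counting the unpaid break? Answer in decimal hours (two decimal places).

Shift: 8:22 AM–6:50 PM = 10 h 28 min; less 10 min break → 10 h 18 min

10.30 hours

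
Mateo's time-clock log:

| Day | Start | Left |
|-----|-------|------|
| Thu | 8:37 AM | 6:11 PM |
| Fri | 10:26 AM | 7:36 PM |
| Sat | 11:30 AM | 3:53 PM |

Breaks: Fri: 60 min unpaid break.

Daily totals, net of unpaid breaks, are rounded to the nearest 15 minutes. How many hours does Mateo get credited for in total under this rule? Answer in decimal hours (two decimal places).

22.25 hours

Thu: 8:37 AM–6:11 PM = 9 h 34 min → rounds to 9 h 30 min
Fri: 10:26 AM–7:36 PM = 9 h 10 min − 60 min = 8 h 10 min → rounds to 8 h 15 min
Sat: 11:30 AM–3:53 PM = 4 h 23 min → rounds to 4 h 30 min
Total credited: 22 h 15 min.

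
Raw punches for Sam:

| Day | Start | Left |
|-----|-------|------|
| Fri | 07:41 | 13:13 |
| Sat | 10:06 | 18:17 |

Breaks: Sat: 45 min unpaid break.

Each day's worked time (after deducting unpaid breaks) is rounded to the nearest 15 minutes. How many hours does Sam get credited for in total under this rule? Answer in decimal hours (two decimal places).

Fri: 07:41–13:13 = 5 h 32 min → rounds to 5 h 30 min
Sat: 10:06–18:17 = 8 h 11 min − 45 min = 7 h 26 min → rounds to 7 h 30 min
Total credited: 13 h 0 min.

13.00 hours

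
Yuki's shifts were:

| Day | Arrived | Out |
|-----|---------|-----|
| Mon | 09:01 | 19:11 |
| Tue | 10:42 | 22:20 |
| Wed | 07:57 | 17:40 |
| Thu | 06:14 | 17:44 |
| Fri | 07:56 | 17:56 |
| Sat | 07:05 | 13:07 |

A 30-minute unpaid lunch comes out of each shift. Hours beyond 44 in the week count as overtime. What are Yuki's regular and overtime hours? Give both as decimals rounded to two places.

Regular 44.00 hours, overtime 12.05 hours

Mon: 09:01–19:11 = 10 h 10 min; less 30 min break → 9 h 40 min
Tue: 10:42–22:20 = 11 h 38 min; less 30 min break → 11 h 8 min
Wed: 07:57–17:40 = 9 h 43 min; less 30 min break → 9 h 13 min
Thu: 06:14–17:44 = 11 h 30 min; less 30 min break → 11 h 0 min
Fri: 07:56–17:56 = 10 h 0 min; less 30 min break → 9 h 30 min
Sat: 07:05–13:07 = 6 h 2 min; less 30 min break → 5 h 32 min
Total worked: 56 h 3 min = 56.05 h.
Threshold 44 h → overtime 12 h 3 min, regular 44 h 0 min.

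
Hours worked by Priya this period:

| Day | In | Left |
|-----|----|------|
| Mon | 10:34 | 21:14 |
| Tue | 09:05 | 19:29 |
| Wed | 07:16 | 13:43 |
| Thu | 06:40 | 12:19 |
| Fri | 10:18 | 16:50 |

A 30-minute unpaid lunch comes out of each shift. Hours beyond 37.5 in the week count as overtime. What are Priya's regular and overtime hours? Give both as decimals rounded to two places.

Mon: 10:34–21:14 = 10 h 40 min; less 30 min break → 10 h 10 min
Tue: 09:05–19:29 = 10 h 24 min; less 30 min break → 9 h 54 min
Wed: 07:16–13:43 = 6 h 27 min; less 30 min break → 5 h 57 min
Thu: 06:40–12:19 = 5 h 39 min; less 30 min break → 5 h 9 min
Fri: 10:18–16:50 = 6 h 32 min; less 30 min break → 6 h 2 min
Total worked: 37 h 12 min = 37.20 h.
Threshold 37.5 h → overtime 0 h 0 min, regular 37 h 12 min.

Regular 37.20 hours, overtime 0.00 hours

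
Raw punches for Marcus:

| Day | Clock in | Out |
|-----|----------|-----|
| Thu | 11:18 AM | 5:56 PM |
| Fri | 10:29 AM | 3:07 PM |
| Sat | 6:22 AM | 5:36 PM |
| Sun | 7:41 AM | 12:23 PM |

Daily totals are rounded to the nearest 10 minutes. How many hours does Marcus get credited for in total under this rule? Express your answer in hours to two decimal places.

Thu: 11:18 AM–5:56 PM = 6 h 38 min → rounds to 6 h 40 min
Fri: 10:29 AM–3:07 PM = 4 h 38 min → rounds to 4 h 40 min
Sat: 6:22 AM–5:36 PM = 11 h 14 min → rounds to 11 h 10 min
Sun: 7:41 AM–12:23 PM = 4 h 42 min → rounds to 4 h 40 min
Total credited: 27 h 10 min.

27.17 hours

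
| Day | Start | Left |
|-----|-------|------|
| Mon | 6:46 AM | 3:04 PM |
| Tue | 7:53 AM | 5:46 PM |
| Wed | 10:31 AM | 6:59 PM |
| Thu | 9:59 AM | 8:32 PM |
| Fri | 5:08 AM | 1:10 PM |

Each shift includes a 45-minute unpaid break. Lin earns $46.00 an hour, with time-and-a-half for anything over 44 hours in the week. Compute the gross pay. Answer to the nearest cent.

Mon: 6:46 AM–3:04 PM = 8 h 18 min; less 45 min break → 7 h 33 min
Tue: 7:53 AM–5:46 PM = 9 h 53 min; less 45 min break → 9 h 8 min
Wed: 10:31 AM–6:59 PM = 8 h 28 min; less 45 min break → 7 h 43 min
Thu: 9:59 AM–8:32 PM = 10 h 33 min; less 45 min break → 9 h 48 min
Fri: 5:08 AM–1:10 PM = 8 h 2 min; less 45 min break → 7 h 17 min
Total worked: 41 h 29 min = 2489 min.
Regular 41 h 29 min = 2489 min at $46.00/h; overtime 0 h 0 min = 0 min at $69.00/h.
Pay = (2489 × $46.00 + 0 × $69.00) ÷ 60 = $1908.23.

$1908.23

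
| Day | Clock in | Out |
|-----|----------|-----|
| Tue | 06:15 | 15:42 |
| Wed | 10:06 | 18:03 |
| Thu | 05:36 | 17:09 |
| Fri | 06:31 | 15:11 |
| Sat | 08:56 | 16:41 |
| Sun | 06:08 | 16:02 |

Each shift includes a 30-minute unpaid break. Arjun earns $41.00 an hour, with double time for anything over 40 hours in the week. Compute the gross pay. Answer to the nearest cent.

Tue: 06:15–15:42 = 9 h 27 min; less 30 min break → 8 h 57 min
Wed: 10:06–18:03 = 7 h 57 min; less 30 min break → 7 h 27 min
Thu: 05:36–17:09 = 11 h 33 min; less 30 min break → 11 h 3 min
Fri: 06:31–15:11 = 8 h 40 min; less 30 min break → 8 h 10 min
Sat: 08:56–16:41 = 7 h 45 min; less 30 min break → 7 h 15 min
Sun: 06:08–16:02 = 9 h 54 min; less 30 min break → 9 h 24 min
Total worked: 52 h 16 min = 3136 min.
Regular 40 h 0 min = 2400 min at $41.00/h; overtime 12 h 16 min = 736 min at $82.00/h.
Pay = (2400 × $41.00 + 736 × $82.00) ÷ 60 = $2645.87.

$2645.87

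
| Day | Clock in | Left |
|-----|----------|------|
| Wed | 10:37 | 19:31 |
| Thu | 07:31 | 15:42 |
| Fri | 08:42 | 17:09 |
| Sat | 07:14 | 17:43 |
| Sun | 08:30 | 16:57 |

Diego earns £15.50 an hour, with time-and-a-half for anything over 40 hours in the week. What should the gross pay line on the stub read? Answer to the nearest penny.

Wed: 10:37–19:31 = 8 h 54 min
Thu: 07:31–15:42 = 8 h 11 min
Fri: 08:42–17:09 = 8 h 27 min
Sat: 07:14–17:43 = 10 h 29 min
Sun: 08:30–16:57 = 8 h 27 min
Total worked: 44 h 28 min = 2668 min.
Regular 40 h 0 min = 2400 min at £15.50/h; overtime 4 h 28 min = 268 min at £23.25/h.
Pay = (2400 × £15.50 + 268 × £23.25) ÷ 60 = £723.85.

£723.85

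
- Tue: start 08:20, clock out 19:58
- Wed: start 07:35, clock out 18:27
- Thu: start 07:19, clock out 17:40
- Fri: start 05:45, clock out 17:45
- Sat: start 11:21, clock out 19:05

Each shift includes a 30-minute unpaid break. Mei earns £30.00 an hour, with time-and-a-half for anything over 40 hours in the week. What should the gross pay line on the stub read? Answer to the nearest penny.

Tue: 08:20–19:58 = 11 h 38 min; less 30 min break → 11 h 8 min
Wed: 07:35–18:27 = 10 h 52 min; less 30 min break → 10 h 22 min
Thu: 07:19–17:40 = 10 h 21 min; less 30 min break → 9 h 51 min
Fri: 05:45–17:45 = 12 h 0 min; less 30 min break → 11 h 30 min
Sat: 11:21–19:05 = 7 h 44 min; less 30 min break → 7 h 14 min
Total worked: 50 h 5 min = 3005 min.
Regular 40 h 0 min = 2400 min at £30.00/h; overtime 10 h 5 min = 605 min at £45.00/h.
Pay = (2400 × £30.00 + 605 × £45.00) ÷ 60 = £1653.75.

£1653.75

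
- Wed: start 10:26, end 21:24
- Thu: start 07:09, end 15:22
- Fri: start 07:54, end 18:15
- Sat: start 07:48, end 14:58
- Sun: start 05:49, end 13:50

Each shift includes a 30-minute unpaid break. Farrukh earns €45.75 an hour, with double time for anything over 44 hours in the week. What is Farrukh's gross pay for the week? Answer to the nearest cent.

€1931.41

Wed: 10:26–21:24 = 10 h 58 min; less 30 min break → 10 h 28 min
Thu: 07:09–15:22 = 8 h 13 min; less 30 min break → 7 h 43 min
Fri: 07:54–18:15 = 10 h 21 min; less 30 min break → 9 h 51 min
Sat: 07:48–14:58 = 7 h 10 min; less 30 min break → 6 h 40 min
Sun: 05:49–13:50 = 8 h 1 min; less 30 min break → 7 h 31 min
Total worked: 42 h 13 min = 2533 min.
Regular 42 h 13 min = 2533 min at €45.75/h; overtime 0 h 0 min = 0 min at €91.50/h.
Pay = (2533 × €45.75 + 0 × €91.50) ÷ 60 = €1931.41.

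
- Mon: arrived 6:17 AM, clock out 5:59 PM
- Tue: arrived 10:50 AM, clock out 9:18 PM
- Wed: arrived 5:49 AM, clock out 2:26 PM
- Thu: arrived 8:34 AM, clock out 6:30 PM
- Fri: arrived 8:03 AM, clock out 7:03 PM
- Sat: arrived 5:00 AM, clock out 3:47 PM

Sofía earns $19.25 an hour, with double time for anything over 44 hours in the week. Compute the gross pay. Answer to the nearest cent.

$1559.25

Mon: 6:17 AM–5:59 PM = 11 h 42 min
Tue: 10:50 AM–9:18 PM = 10 h 28 min
Wed: 5:49 AM–2:26 PM = 8 h 37 min
Thu: 8:34 AM–6:30 PM = 9 h 56 min
Fri: 8:03 AM–7:03 PM = 11 h 0 min
Sat: 5:00 AM–3:47 PM = 10 h 47 min
Total worked: 62 h 30 min = 3750 min.
Regular 44 h 0 min = 2640 min at $19.25/h; overtime 18 h 30 min = 1110 min at $38.50/h.
Pay = (2640 × $19.25 + 1110 × $38.50) ÷ 60 = $1559.25.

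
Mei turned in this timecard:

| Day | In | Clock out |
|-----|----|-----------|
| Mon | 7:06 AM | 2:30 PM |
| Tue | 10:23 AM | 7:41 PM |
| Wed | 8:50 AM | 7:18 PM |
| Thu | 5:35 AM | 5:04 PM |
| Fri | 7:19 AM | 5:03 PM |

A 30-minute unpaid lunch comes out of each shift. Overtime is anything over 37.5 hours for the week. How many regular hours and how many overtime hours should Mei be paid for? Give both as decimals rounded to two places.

Mon: 7:06 AM–2:30 PM = 7 h 24 min; less 30 min break → 6 h 54 min
Tue: 10:23 AM–7:41 PM = 9 h 18 min; less 30 min break → 8 h 48 min
Wed: 8:50 AM–7:18 PM = 10 h 28 min; less 30 min break → 9 h 58 min
Thu: 5:35 AM–5:04 PM = 11 h 29 min; less 30 min break → 10 h 59 min
Fri: 7:19 AM–5:03 PM = 9 h 44 min; less 30 min break → 9 h 14 min
Total worked: 45 h 53 min = 45.88 h.
Threshold 37.5 h → overtime 8 h 23 min, regular 37 h 30 min.

Regular 37.50 hours, overtime 8.38 hours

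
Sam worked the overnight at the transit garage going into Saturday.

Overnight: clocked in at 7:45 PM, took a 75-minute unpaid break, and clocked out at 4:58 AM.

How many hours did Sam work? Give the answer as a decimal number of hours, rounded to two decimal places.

Overnight: 7:45 PM → midnight = 4 h 15 min; midnight → 4:58 AM = 4 h 58 min; span 9 h 13 min; less 75 min break → 7 h 58 min

7.97 hours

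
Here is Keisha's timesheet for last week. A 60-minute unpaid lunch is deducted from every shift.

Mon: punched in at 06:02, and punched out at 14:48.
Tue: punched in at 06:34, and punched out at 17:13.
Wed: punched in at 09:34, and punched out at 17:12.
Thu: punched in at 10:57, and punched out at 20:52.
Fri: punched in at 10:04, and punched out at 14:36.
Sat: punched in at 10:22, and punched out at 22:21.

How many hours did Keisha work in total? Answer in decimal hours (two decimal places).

47.48 hours

Mon: 06:02–14:48 = 8 h 46 min; less 60 min break → 7 h 46 min
Tue: 06:34–17:13 = 10 h 39 min; less 60 min break → 9 h 39 min
Wed: 09:34–17:12 = 7 h 38 min; less 60 min break → 6 h 38 min
Thu: 10:57–20:52 = 9 h 55 min; less 60 min break → 8 h 55 min
Fri: 10:04–14:36 = 4 h 32 min; less 60 min break → 3 h 32 min
Sat: 10:22–22:21 = 11 h 59 min; less 60 min break → 10 h 59 min
Total: 7 h 46 min + 9 h 39 min + 6 h 38 min + 8 h 55 min + 3 h 32 min + 10 h 59 min = 47 h 29 min.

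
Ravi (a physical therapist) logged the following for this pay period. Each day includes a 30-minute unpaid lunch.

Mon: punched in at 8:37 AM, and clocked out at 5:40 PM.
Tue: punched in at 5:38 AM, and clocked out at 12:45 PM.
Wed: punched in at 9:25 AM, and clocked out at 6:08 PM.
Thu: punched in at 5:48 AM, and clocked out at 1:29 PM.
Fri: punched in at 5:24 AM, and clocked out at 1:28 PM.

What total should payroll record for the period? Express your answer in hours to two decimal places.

Mon: 8:37 AM–5:40 PM = 9 h 3 min; less 30 min break → 8 h 33 min
Tue: 5:38 AM–12:45 PM = 7 h 7 min; less 30 min break → 6 h 37 min
Wed: 9:25 AM–6:08 PM = 8 h 43 min; less 30 min break → 8 h 13 min
Thu: 5:48 AM–1:29 PM = 7 h 41 min; less 30 min break → 7 h 11 min
Fri: 5:24 AM–1:28 PM = 8 h 4 min; less 30 min break → 7 h 34 min
Total: 8 h 33 min + 6 h 37 min + 8 h 13 min + 7 h 11 min + 7 h 34 min = 38 h 8 min.

38.13 hours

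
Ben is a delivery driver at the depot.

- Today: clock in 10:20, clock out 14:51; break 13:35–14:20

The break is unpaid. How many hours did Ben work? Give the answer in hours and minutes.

3 h 46 min

Today: 10:20–14:51 = 4 h 31 min; less 45 min break → 3 h 46 min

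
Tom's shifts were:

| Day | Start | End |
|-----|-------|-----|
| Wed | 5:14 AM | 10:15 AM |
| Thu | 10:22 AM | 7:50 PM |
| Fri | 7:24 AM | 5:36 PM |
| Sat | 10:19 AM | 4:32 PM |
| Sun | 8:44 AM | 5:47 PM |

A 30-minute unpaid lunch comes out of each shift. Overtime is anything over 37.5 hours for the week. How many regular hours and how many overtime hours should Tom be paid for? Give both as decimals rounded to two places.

Regular 37.45 hours, overtime 0.00 hours

Wed: 5:14 AM–10:15 AM = 5 h 1 min; less 30 min break → 4 h 31 min
Thu: 10:22 AM–7:50 PM = 9 h 28 min; less 30 min break → 8 h 58 min
Fri: 7:24 AM–5:36 PM = 10 h 12 min; less 30 min break → 9 h 42 min
Sat: 10:19 AM–4:32 PM = 6 h 13 min; less 30 min break → 5 h 43 min
Sun: 8:44 AM–5:47 PM = 9 h 3 min; less 30 min break → 8 h 33 min
Total worked: 37 h 27 min = 37.45 h.
Threshold 37.5 h → overtime 0 h 0 min, regular 37 h 27 min.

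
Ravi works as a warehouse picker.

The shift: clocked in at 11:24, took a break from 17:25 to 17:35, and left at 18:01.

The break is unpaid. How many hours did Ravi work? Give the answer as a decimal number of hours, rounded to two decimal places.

The shift: 11:24–18:01 = 6 h 37 min; less 10 min break → 6 h 27 min

6.45 hours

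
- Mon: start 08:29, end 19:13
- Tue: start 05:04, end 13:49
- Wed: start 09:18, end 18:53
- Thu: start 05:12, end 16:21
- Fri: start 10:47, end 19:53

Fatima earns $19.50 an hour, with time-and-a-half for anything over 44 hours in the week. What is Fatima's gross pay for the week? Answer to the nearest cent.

$1013.51

Mon: 08:29–19:13 = 10 h 44 min
Tue: 05:04–13:49 = 8 h 45 min
Wed: 09:18–18:53 = 9 h 35 min
Thu: 05:12–16:21 = 11 h 9 min
Fri: 10:47–19:53 = 9 h 6 min
Total worked: 49 h 19 min = 2959 min.
Regular 44 h 0 min = 2640 min at $19.50/h; overtime 5 h 19 min = 319 min at $29.25/h.
Pay = (2640 × $19.50 + 319 × $29.25) ÷ 60 = $1013.51.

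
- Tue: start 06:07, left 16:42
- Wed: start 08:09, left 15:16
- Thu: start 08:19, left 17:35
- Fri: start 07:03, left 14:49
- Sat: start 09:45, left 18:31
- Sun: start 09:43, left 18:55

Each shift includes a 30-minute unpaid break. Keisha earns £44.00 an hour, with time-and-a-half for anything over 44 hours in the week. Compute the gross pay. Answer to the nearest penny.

Tue: 06:07–16:42 = 10 h 35 min; less 30 min break → 10 h 5 min
Wed: 08:09–15:16 = 7 h 7 min; less 30 min break → 6 h 37 min
Thu: 08:19–17:35 = 9 h 16 min; less 30 min break → 8 h 46 min
Fri: 07:03–14:49 = 7 h 46 min; less 30 min break → 7 h 16 min
Sat: 09:45–18:31 = 8 h 46 min; less 30 min break → 8 h 16 min
Sun: 09:43–18:55 = 9 h 12 min; less 30 min break → 8 h 42 min
Total worked: 49 h 42 min = 2982 min.
Regular 44 h 0 min = 2640 min at £44.00/h; overtime 5 h 42 min = 342 min at £66.00/h.
Pay = (2640 × £44.00 + 342 × £66.00) ÷ 60 = £2312.20.

£2312.20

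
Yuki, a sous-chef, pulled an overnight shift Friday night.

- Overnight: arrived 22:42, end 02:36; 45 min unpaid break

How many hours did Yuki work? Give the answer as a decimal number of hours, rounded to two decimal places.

Overnight: 22:42 → midnight = 1 h 18 min; midnight → 02:36 = 2 h 36 min; span 3 h 54 min; less 45 min break → 3 h 9 min

3.15 hours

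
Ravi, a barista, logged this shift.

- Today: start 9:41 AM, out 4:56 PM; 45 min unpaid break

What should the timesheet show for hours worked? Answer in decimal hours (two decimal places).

6.50 hours

Today: 9:41 AM–4:56 PM = 7 h 15 min; less 45 min break → 6 h 30 min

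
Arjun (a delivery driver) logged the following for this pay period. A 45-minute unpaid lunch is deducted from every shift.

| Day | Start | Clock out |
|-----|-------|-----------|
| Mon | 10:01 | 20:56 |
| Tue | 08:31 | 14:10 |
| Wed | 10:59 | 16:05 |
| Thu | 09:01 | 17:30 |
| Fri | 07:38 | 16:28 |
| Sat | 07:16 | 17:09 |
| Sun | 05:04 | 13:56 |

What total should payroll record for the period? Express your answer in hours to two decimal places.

Mon: 10:01–20:56 = 10 h 55 min; less 45 min break → 10 h 10 min
Tue: 08:31–14:10 = 5 h 39 min; less 45 min break → 4 h 54 min
Wed: 10:59–16:05 = 5 h 6 min; less 45 min break → 4 h 21 min
Thu: 09:01–17:30 = 8 h 29 min; less 45 min break → 7 h 44 min
Fri: 07:38–16:28 = 8 h 50 min; less 45 min break → 8 h 5 min
Sat: 07:16–17:09 = 9 h 53 min; less 45 min break → 9 h 8 min
Sun: 05:04–13:56 = 8 h 52 min; less 45 min break → 8 h 7 min
Total: 10 h 10 min + 4 h 54 min + 4 h 21 min + 7 h 44 min + 8 h 5 min + 9 h 8 min + 8 h 7 min = 52 h 29 min.

52.48 hours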